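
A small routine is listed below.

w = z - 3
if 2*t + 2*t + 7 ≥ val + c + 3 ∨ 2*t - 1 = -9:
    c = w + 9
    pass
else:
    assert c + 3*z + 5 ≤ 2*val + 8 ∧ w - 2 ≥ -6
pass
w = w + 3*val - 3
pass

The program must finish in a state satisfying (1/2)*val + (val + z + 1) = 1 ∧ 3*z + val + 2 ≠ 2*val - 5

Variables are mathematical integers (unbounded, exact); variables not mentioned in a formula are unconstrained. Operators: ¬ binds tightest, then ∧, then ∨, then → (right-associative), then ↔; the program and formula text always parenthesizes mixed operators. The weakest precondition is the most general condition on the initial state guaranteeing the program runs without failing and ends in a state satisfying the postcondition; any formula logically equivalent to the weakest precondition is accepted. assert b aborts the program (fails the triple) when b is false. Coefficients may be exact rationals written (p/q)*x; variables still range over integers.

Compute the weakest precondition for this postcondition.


Working backward. After the program, the postcondition (1/2)*val + (val + z + 1) = 1 ∧ 3*z + val + 2 ≠ 2*val - 5 must hold; in canonical form it is (3/2)*val + z = 0 ∧ 3*z ≠ val - 7.
Before skip: (3/2)*val + z = 0 ∧ 3*z ≠ val - 7
Before w := w + 3*val - 3: (3/2)*val + z = 0 ∧ 3*z ≠ val - 7
Before skip: (3/2)*val + z = 0 ∧ 3*z ≠ val - 7
Then branch requires (3/2)*val + z = 0 ∧ 3*z ≠ val - 7; else branch requires c + 3*z ≤ 2*val + 3 ∧ w ≥ -4 ∧ (3/2)*val + z = 0 ∧ 3*z ≠ val - 7.
Before the if: ((4*t ≥ c + val - 4 ∨ 2*t = -8) → ((3/2)*val + z = 0 ∧ 3*z ≠ val - 7)) ∧ ((¬(4*t ≥ c + val - 4 ∨ 2*t = -8)) → (c + 3*z ≤ 2*val + 3 ∧ w ≥ -4 ∧ (3/2)*val + z = 0 ∧ 3*z ≠ val - 7))
Before w := z - 3: ((4*t ≥ c + val - 4 ∨ 2*t = -8) → ((3/2)*val + z = 0 ∧ 3*z ≠ val - 7)) ∧ ((¬(4*t ≥ c + val - 4 ∨ 2*t = -8)) → (c + 3*z ≤ 2*val + 3 ∧ z ≥ -1 ∧ (3/2)*val + z = 0 ∧ 3*z ≠ val - 7))
Answer: WP = ((4*t ≥ c + val - 4 ∨ 2*t = -8) → ((3/2)*val + z = 0 ∧ 3*z ≠ val - 7)) ∧ ((¬(4*t ≥ c + val - 4 ∨ 2*t = -8)) → (c + 3*z ≤ 2*val + 3 ∧ z ≥ -1 ∧ (3/2)*val + z = 0 ∧ 3*z ≠ val - 7))


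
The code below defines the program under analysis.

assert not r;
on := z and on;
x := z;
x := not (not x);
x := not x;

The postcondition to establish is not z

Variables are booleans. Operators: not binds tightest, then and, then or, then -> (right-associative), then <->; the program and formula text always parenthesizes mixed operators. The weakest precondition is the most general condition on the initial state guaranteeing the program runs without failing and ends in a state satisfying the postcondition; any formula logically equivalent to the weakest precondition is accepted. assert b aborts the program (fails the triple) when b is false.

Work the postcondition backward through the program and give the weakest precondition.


Working backward. After the program, not z must hold.
Before x := not x: not z
Before x := not (not x): not z
Before x := z: not z
Before on := z and on: not z
Before assert not r: (not r) and (not z)
Answer: WP = (not r) and (not z)


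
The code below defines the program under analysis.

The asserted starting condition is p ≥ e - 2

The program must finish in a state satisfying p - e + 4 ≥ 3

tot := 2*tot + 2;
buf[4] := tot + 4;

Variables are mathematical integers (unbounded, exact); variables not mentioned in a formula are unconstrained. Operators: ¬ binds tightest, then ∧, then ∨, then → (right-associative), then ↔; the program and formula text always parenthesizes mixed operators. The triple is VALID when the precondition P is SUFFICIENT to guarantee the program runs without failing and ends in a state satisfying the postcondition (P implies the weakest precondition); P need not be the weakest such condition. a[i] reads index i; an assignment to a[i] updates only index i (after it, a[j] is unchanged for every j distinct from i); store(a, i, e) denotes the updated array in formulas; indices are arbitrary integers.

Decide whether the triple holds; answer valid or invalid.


Working backward. After the program, the postcondition p - e + 4 ≥ 3 must hold; in canonical form it is p ≥ e - 1.
Before buf[4] := tot + 4: p ≥ e - 1
Before tot := 2*tot + 2: p ≥ e - 1
The weakest precondition is p ≥ e - 1.
Check whether p ≥ e - 2 implies it.
Countermodel: at the initial state e = 2, p = 0, the precondition holds but the weakest precondition fails.
Answer: invalid


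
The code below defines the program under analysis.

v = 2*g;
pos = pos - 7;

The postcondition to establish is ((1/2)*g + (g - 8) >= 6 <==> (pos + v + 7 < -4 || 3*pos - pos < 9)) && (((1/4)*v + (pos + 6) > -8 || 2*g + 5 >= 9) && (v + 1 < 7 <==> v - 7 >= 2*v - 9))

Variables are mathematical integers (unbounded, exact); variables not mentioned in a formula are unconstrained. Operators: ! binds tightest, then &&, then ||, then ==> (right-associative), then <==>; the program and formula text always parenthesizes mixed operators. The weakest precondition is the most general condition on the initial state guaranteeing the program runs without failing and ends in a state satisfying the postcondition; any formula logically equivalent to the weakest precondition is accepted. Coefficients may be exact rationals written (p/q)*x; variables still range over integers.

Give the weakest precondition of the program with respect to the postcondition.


Working backward. After the program, the postcondition ((1/2)*g + (g - 8) >= 6 <==> (pos + v + 7 < -4 || 3*pos - pos < 9)) && (((1/4)*v + (pos + 6) > -8 || 2*g + 5 >= 9) && (v + 1 < 7 <==> v - 7 >= 2*v - 9)) must hold; in canonical form it is ((3/2)*g >= 14 <==> (pos + v < -11 || 2*pos < 9)) && (pos + (1/4)*v > -14 || 2*g >= 4) && (v < 6 <==> v <= 2).
Before pos := pos - 7: ((3/2)*g >= 14 <==> (pos + v < -4 || 2*pos < 23)) && (pos + (1/4)*v > -7 || 2*g >= 4) && (v < 6 <==> v <= 2)
Before v := 2*g: ((3/2)*g >= 14 <==> (2*g + pos < -4 || 2*pos < 23)) && ((1/2)*g + pos > -7 || 2*g >= 4) && (2*g < 6 <==> 2*g <= 2)
Answer: WP = ((3/2)*g >= 14 <==> (2*g + pos < -4 || 2*pos < 23)) && ((1/2)*g + pos > -7 || 2*g >= 4) && (2*g < 6 <==> 2*g <= 2)


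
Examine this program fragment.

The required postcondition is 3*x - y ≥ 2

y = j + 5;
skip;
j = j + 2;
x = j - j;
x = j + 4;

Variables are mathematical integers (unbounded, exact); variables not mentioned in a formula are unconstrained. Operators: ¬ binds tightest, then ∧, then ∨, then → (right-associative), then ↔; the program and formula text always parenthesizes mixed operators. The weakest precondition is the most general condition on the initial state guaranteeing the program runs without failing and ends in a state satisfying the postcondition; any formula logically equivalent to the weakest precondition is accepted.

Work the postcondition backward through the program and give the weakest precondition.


Working backward. After the program, the postcondition 3*x - y ≥ 2 must hold; in canonical form it is 3*x ≥ y + 2.
Before x := j + 4: 3*j ≥ y - 10
Before x := j - j: 3*j ≥ y - 10
Before j := j + 2: 3*j ≥ y - 16
Before skip: 3*j ≥ y - 16
Before y := j + 5: 2*j ≥ -11
Answer: WP = 2*j ≥ -11


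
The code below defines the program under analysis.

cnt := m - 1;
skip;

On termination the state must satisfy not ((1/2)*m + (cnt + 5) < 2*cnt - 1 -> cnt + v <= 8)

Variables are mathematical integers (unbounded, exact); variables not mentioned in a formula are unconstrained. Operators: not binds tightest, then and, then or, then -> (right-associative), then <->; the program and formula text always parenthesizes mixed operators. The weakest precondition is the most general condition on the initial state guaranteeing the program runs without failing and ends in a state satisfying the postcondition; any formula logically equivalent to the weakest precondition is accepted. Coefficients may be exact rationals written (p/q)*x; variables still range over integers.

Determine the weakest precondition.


Working backward. After the program, the postcondition not ((1/2)*m + (cnt + 5) < 2*cnt - 1 -> cnt + v <= 8) must hold; in canonical form it is not ((1/2)*m < cnt - 6 -> cnt + v <= 8).
Before skip: not ((1/2)*m < cnt - 6 -> cnt + v <= 8)
Before cnt := m - 1: not ((1/2)*m > 7 -> m + v <= 9)
Answer: WP = not ((1/2)*m > 7 -> m + v <= 9)


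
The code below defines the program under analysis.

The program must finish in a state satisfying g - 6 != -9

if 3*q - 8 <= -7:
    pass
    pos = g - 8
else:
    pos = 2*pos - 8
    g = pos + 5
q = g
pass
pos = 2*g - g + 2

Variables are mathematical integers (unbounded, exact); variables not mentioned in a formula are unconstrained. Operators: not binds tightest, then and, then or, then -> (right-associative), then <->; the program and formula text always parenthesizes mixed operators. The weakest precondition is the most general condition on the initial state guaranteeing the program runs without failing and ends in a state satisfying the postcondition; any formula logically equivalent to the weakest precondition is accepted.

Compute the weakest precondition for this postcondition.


Working backward. After the program, the postcondition g - 6 != -9 must hold; in canonical form it is g != -3.
Before pos := 2*g - g + 2: g != -3
Before skip: g != -3
Before q := g: g != -3
Then branch requires g != -3; else branch requires 2*pos != 0.
Before the if: (3*q <= 1 -> g != -3) and ((not (3*q <= 1)) -> 2*pos != 0)
Answer: WP = (3*q <= 1 -> g != -3) and ((not (3*q <= 1)) -> 2*pos != 0)


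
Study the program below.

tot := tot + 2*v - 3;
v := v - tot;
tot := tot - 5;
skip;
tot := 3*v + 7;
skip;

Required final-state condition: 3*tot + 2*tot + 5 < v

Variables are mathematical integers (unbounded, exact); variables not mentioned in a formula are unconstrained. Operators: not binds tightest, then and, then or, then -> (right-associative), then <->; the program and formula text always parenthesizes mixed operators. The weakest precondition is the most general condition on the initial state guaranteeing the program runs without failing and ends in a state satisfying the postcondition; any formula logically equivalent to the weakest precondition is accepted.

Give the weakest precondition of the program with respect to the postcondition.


Working backward. After the program, the postcondition 3*tot + 2*tot + 5 < v must hold; in canonical form it is 5*tot < v - 5.
Before skip: 5*tot < v - 5
Before tot := 3*v + 7: 14*v < -40
Before skip: 14*v < -40
Before tot := tot - 5: 14*v < -40
Before v := v - tot: 14*v < 14*tot - 40
Before tot := tot + 2*v - 3: 14*tot + 14*v > 82
Answer: WP = 14*tot + 14*v > 82


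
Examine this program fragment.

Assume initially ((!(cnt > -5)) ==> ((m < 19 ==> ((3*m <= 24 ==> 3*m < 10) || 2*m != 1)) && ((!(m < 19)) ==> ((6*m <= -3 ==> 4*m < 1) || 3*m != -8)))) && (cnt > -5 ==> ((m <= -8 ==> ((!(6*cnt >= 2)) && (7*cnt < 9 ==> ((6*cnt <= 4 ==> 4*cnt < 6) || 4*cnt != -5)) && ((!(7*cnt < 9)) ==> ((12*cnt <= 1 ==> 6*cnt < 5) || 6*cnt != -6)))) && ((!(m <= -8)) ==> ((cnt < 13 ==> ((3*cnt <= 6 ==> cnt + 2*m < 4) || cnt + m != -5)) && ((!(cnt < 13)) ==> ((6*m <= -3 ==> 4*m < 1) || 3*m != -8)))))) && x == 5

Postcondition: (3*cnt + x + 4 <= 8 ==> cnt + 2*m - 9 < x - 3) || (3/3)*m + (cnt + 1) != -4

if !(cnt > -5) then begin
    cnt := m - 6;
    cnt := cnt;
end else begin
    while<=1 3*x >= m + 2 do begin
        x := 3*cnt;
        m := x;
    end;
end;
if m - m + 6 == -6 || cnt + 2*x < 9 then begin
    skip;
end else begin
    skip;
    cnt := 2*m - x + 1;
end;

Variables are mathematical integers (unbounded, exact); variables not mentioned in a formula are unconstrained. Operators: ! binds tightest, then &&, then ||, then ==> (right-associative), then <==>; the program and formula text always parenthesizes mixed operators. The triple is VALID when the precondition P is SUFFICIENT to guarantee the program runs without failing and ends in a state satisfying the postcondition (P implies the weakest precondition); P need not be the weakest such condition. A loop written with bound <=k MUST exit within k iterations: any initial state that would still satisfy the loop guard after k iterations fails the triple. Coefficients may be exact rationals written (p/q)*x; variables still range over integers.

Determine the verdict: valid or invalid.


Working backward. After the program, the postcondition (3*cnt + x + 4 <= 8 ==> cnt + 2*m - 9 < x - 3) || (3/3)*m + (cnt + 1) != -4 must hold; in canonical form it is (3*cnt + x <= 4 ==> cnt + 2*m < x + 6) || cnt + m != -5.
Then branch requires (3*cnt + x <= 4 ==> cnt + 2*m < x + 6) || cnt + m != -5; else branch requires (6*m <= 2*x + 1 ==> 4*m < 2*x + 5) || 3*m != x - 6.
Before the if: (cnt + 2*x < 9 ==> ((3*cnt + x <= 4 ==> cnt + 2*m < x + 6) || cnt + m != -5)) && ((!(cnt + 2*x < 9)) ==> ((6*m <= 2*x + 1 ==> 4*m < 2*x + 5) || 3*m != x - 6))
Then branch requires (m + 2*x < 15 ==> ((3*m + x <= 22 ==> 3*m < x + 12) || 2*m != 1)) && ((!(m + 2*x < 15)) ==> ((6*m <= 2*x + 1 ==> 4*m < 2*x + 5) || 3*m != x - 6)); else branch requires (3*x >= m + 2 ==> ((!(6*cnt >= 2)) && (7*cnt < 9 ==> ((6*cnt <= 4 ==> 4*cnt < 6) || 4*cnt != -5)) && ((!(7*cnt < 9)) ==> ((12*cnt <= 1 ==> 6*cnt < 5) || 6*cnt != -6)))) && ((!(3*x >= m + 2)) ==> ((cnt + 2*x < 9 ==> ((3*cnt + x <= 4 ==> cnt + 2*m < x + 6) || cnt + m != -5)) && ((!(cnt + 2*x < 9)) ==> ((6*m <= 2*x + 1 ==> 4*m < 2*x + 5) || 3*m != x - 6)))).
Before the if: ((!(cnt > -5)) ==> ((m + 2*x < 15 ==> ((3*m + x <= 22 ==> 3*m < x + 12) || 2*m != 1)) && ((!(m + 2*x < 15)) ==> ((6*m <= 2*x + 1 ==> 4*m < 2*x + 5) || 3*m != x - 6)))) && (cnt > -5 ==> ((3*x >= m + 2 ==> ((!(6*cnt >= 2)) && (7*cnt < 9 ==> ((6*cnt <= 4 ==> 4*cnt < 6) || 4*cnt != -5)) && ((!(7*cnt < 9)) ==> ((12*cnt <= 1 ==> 6*cnt < 5) || 6*cnt != -6)))) && ((!(3*x >= m + 2)) ==> ((cnt + 2*x < 9 ==> ((3*cnt + x <= 4 ==> cnt + 2*m < x + 6) || cnt + m != -5)) && ((!(cnt + 2*x < 9)) ==> ((6*m <= 2*x + 1 ==> 4*m < 2*x + 5) || 3*m != x - 6))))))
The weakest precondition is ((!(cnt > -5)) ==> ((m + 2*x < 15 ==> ((3*m + x <= 22 ==> 3*m < x + 12) || 2*m != 1)) && ((!(m + 2*x < 15)) ==> ((6*m <= 2*x + 1 ==> 4*m < 2*x + 5) || 3*m != x - 6)))) && (cnt > -5 ==> ((3*x >= m + 2 ==> ((!(6*cnt >= 2)) && (7*cnt < 9 ==> ((6*cnt <= 4 ==> 4*cnt < 6) || 4*cnt != -5)) && ((!(7*cnt < 9)) ==> ((12*cnt <= 1 ==> 6*cnt < 5) || 6*cnt != -6)))) && ((!(3*x >= m + 2)) ==> ((cnt + 2*x < 9 ==> ((3*cnt + x <= 4 ==> cnt + 2*m < x + 6) || cnt + m != -5)) && ((!(cnt + 2*x < 9)) ==> ((6*m <= 2*x + 1 ==> 4*m < 2*x + 5) || 3*m != x - 6)))))).
Check whether ((!(cnt > -5)) ==> ((m < 19 ==> ((3*m <= 24 ==> 3*m < 10) || 2*m != 1)) && ((!(m < 19)) ==> ((6*m <= -3 ==> 4*m < 1) || 3*m != -8)))) && (cnt > -5 ==> ((m <= -8 ==> ((!(6*cnt >= 2)) && (7*cnt < 9 ==> ((6*cnt <= 4 ==> 4*cnt < 6) || 4*cnt != -5)) && ((!(7*cnt < 9)) ==> ((12*cnt <= 1 ==> 6*cnt < 5) || 6*cnt != -6)))) && ((!(m <= -8)) ==> ((cnt < 13 ==> ((3*cnt <= 6 ==> cnt + 2*m < 4) || cnt + m != -5)) && ((!(cnt < 13)) ==> ((6*m <= -3 ==> 4*m < 1) || 3*m != -8)))))) && x == 5 implies it.
Countermodel: at the initial state cnt = 1, m = -7, x = 5, the precondition holds but the weakest precondition fails.
Answer: invalid


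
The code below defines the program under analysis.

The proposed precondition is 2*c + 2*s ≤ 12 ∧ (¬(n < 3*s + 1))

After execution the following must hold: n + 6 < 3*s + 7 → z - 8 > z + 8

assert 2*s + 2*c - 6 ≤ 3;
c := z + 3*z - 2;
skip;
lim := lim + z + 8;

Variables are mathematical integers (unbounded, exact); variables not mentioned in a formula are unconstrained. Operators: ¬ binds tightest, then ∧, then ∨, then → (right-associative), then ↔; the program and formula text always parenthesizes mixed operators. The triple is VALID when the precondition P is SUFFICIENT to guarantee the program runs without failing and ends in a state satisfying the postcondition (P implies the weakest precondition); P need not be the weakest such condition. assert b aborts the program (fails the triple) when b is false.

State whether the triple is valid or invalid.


Working backward. After the program, the postcondition n + 6 < 3*s + 7 → z - 8 > z + 8 must hold; in canonical form it is ¬(n < 3*s + 1).
Before lim := lim + z + 8: ¬(n < 3*s + 1)
Before skip: ¬(n < 3*s + 1)
Before c := z + 3*z - 2: ¬(n < 3*s + 1)
Before assert 2*s + 2*c - 6 ≤ 3: 2*c + 2*s ≤ 9 ∧ (¬(n < 3*s + 1))
The weakest precondition is 2*c + 2*s ≤ 9 ∧ (¬(n < 3*s + 1)).
Check whether 2*c + 2*s ≤ 12 ∧ (¬(n < 3*s + 1)) implies it.
Countermodel: at the initial state c = 0, n = 16, s = 5, the precondition holds but the weakest precondition fails.
Answer: invalid


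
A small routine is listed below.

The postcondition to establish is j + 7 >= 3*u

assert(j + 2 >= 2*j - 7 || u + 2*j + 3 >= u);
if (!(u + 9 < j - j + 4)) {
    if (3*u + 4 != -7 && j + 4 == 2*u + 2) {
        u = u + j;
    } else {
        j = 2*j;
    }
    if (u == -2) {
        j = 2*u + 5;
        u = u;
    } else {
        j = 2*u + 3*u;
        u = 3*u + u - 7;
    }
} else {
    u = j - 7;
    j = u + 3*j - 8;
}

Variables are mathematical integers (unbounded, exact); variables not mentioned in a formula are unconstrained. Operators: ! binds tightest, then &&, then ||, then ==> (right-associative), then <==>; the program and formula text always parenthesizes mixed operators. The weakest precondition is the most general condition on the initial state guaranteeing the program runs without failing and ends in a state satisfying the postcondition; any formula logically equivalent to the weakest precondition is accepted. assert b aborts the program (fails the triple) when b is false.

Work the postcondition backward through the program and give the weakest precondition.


Working backward. After the program, the postcondition j + 7 >= 3*u must hold; in canonical form it is j >= 3*u - 7.
Then branch requires ((3*u != -11 && j == 2*u - 2) ==> ((j + u == -2 ==> j + u <= 12) && ((!(j + u == -2)) ==> 7*j + 7*u <= 28))) && ((!(3*u != -11 && j == 2*u - 2)) ==> ((u == -2 ==> u <= 12) && ((!(u == -2)) ==> 7*u <= 28))); else branch requires j >= -13.
Before the if: ((!(u < -5)) ==> (((3*u != -11 && j == 2*u - 2) ==> ((j + u == -2 ==> j + u <= 12) && ((!(j + u == -2)) ==> 7*j + 7*u <= 28))) && ((!(3*u != -11 && j == 2*u - 2)) ==> ((u == -2 ==> u <= 12) && ((!(u == -2)) ==> 7*u <= 28))))) && (u < -5 ==> j >= -13)
Before assert j + 2 >= 2*j - 7 || u + 2*j + 3 >= u: (j <= 9 || 2*j >= -3) && ((!(u < -5)) ==> (((3*u != -11 && j == 2*u - 2) ==> ((j + u == -2 ==> j + u <= 12) && ((!(j + u == -2)) ==> 7*j + 7*u <= 28))) && ((!(3*u != -11 && j == 2*u - 2)) ==> ((u == -2 ==> u <= 12) && ((!(u == -2)) ==> 7*u <= 28))))) && (u < -5 ==> j >= -13)
Answer: WP = (j <= 9 || 2*j >= -3) && ((!(u < -5)) ==> (((3*u != -11 && j == 2*u - 2) ==> ((j + u == -2 ==> j + u <= 12) && ((!(j + u == -2)) ==> 7*j + 7*u <= 28))) && ((!(3*u != -11 && j == 2*u - 2)) ==> ((u == -2 ==> u <= 12) && ((!(u == -2)) ==> 7*u <= 28))))) && (u < -5 ==> j >= -13)


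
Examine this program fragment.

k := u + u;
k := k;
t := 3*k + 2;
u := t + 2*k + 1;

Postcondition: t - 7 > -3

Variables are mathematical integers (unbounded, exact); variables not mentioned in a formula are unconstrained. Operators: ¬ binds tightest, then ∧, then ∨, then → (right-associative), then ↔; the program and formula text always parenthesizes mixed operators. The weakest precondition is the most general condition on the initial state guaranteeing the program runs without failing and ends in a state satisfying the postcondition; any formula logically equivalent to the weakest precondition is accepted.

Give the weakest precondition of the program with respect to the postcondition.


Working backward. After the program, the postcondition t - 7 > -3 must hold; in canonical form it is t > 4.
Before u := t + 2*k + 1: t > 4
Before t := 3*k + 2: 3*k > 2
Before k := k: 3*k > 2
Before k := u + u: 6*u > 2
Answer: WP = 6*u > 2


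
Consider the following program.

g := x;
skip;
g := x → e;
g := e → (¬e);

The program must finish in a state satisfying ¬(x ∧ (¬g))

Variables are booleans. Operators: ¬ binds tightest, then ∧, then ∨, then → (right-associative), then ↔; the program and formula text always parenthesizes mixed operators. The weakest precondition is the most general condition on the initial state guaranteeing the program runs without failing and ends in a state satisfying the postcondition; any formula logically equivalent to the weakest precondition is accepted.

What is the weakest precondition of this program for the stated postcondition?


Working backward. After the program, ¬(x ∧ (¬g)) must hold.
Before g := e → (¬e): ¬(x ∧ (¬(e → (¬e))))
Before g := x → e: ¬(x ∧ (¬(e → (¬e))))
Before skip: ¬(x ∧ (¬(e → (¬e))))
Before g := x: ¬(x ∧ (¬(e → (¬e))))
Answer: WP = ¬(x ∧ (¬(e → (¬e))))


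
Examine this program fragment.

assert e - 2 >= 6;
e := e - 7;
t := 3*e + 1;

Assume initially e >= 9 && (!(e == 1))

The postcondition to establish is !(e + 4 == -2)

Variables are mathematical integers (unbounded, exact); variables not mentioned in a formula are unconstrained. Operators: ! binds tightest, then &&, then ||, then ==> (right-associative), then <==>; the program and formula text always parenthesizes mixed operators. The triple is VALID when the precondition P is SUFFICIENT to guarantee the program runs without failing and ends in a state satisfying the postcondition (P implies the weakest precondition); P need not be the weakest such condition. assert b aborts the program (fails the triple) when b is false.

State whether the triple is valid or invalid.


Working backward. After the program, the postcondition !(e + 4 == -2) must hold; in canonical form it is !(e == -6).
Before t := 3*e + 1: !(e == -6)
Before e := e - 7: !(e == 1)
Before assert e - 2 >= 6: e >= 8 && (!(e == 1))
The weakest precondition is e >= 8 && (!(e == 1)).
Check whether e >= 9 && (!(e == 1)) implies it.
Every state satisfying the precondition satisfies the weakest precondition: the implication holds.
Answer: valid


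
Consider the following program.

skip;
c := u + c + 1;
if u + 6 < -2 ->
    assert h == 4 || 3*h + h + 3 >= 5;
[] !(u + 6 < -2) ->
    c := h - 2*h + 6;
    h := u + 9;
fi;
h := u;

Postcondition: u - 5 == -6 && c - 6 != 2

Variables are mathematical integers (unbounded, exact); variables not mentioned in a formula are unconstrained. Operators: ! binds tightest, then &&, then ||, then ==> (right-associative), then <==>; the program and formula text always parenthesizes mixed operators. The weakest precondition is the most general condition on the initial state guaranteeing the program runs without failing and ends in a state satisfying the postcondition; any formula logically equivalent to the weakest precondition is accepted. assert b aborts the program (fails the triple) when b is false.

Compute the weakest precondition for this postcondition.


Working backward. After the program, the postcondition u - 5 == -6 && c - 6 != 2 must hold; in canonical form it is u == -1 && c != 8.
Before h := u: u == -1 && c != 8
Then branch requires (h == 4 || 4*h >= 2) && u == -1 && c != 8; else branch requires u == -1 && h != -2.
Before the if: (u < -8 ==> ((h == 4 || 4*h >= 2) && u == -1 && c != 8)) && ((!(u < -8)) ==> (u == -1 && h != -2))
Before c := u + c + 1: (u < -8 ==> ((h == 4 || 4*h >= 2) && u == -1 && c + u != 7)) && ((!(u < -8)) ==> (u == -1 && h != -2))
Before skip: (u < -8 ==> ((h == 4 || 4*h >= 2) && u == -1 && c + u != 7)) && ((!(u < -8)) ==> (u == -1 && h != -2))
Answer: WP = (u < -8 ==> ((h == 4 || 4*h >= 2) && u == -1 && c + u != 7)) && ((!(u < -8)) ==> (u == -1 && h != -2))


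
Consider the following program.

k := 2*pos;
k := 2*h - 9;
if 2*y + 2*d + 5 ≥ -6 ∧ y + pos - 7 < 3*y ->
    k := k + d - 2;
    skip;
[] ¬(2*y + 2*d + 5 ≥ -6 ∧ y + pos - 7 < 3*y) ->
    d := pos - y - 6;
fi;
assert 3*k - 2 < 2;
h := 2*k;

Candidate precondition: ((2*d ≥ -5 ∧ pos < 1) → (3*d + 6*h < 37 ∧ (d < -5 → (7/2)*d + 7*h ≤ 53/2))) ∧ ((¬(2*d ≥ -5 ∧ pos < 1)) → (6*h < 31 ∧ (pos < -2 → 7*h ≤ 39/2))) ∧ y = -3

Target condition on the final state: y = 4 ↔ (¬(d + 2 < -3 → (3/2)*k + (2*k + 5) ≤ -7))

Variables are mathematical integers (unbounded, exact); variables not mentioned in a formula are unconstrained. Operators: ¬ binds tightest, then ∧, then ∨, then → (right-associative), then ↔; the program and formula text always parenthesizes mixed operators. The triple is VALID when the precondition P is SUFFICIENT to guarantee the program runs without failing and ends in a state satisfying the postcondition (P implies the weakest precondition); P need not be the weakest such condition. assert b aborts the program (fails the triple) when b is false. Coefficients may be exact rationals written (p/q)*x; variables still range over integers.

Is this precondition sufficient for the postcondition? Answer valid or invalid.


Working backward. After the program, the postcondition y = 4 ↔ (¬(d + 2 < -3 → (3/2)*k + (2*k + 5) ≤ -7)) must hold; in canonical form it is y = 4 ↔ (¬(d < -5 → (7/2)*k ≤ -12)).
Before h := 2*k: y = 4 ↔ (¬(d < -5 → (7/2)*k ≤ -12))
Before assert 3*k - 2 < 2: 3*k < 4 ∧ (y = 4 ↔ (¬(d < -5 → (7/2)*k ≤ -12)))
Then branch requires 3*d + 3*k < 10 ∧ (y = 4 ↔ (¬(d < -5 → (7/2)*d + (7/2)*k ≤ -5))); else branch requires 3*k < 4 ∧ (y = 4 ↔ (¬(pos < y + 1 → (7/2)*k ≤ -12))).
Before the if: ((2*d + 2*y ≥ -11 ∧ pos < 2*y + 7) → (3*d + 3*k < 10 ∧ (y = 4 ↔ (¬(d < -5 → (7/2)*d + (7/2)*k ≤ -5))))) ∧ ((¬(2*d + 2*y ≥ -11 ∧ pos < 2*y + 7)) → (3*k < 4 ∧ (y = 4 ↔ (¬(pos < y + 1 → (7/2)*k ≤ -12)))))
Before k := 2*h - 9: ((2*d + 2*y ≥ -11 ∧ pos < 2*y + 7) → (3*d + 6*h < 37 ∧ (y = 4 ↔ (¬(d < -5 → (7/2)*d + 7*h ≤ 53/2))))) ∧ ((¬(2*d + 2*y ≥ -11 ∧ pos < 2*y + 7)) → (6*h < 31 ∧ (y = 4 ↔ (¬(pos < y + 1 → 7*h ≤ 39/2)))))
Before k := 2*pos: ((2*d + 2*y ≥ -11 ∧ pos < 2*y + 7) → (3*d + 6*h < 37 ∧ (y = 4 ↔ (¬(d < -5 → (7/2)*d + 7*h ≤ 53/2))))) ∧ ((¬(2*d + 2*y ≥ -11 ∧ pos < 2*y + 7)) → (6*h < 31 ∧ (y = 4 ↔ (¬(pos < y + 1 → 7*h ≤ 39/2)))))
The weakest precondition is ((2*d + 2*y ≥ -11 ∧ pos < 2*y + 7) → (3*d + 6*h < 37 ∧ (y = 4 ↔ (¬(d < -5 → (7/2)*d + 7*h ≤ 53/2))))) ∧ ((¬(2*d + 2*y ≥ -11 ∧ pos < 2*y + 7)) → (6*h < 31 ∧ (y = 4 ↔ (¬(pos < y + 1 → 7*h ≤ 39/2))))).
Check whether ((2*d ≥ -5 ∧ pos < 1) → (3*d + 6*h < 37 ∧ (d < -5 → (7/2)*d + 7*h ≤ 53/2))) ∧ ((¬(2*d ≥ -5 ∧ pos < 1)) → (6*h < 31 ∧ (pos < -2 → 7*h ≤ 39/2))) ∧ y = -3 implies it.
Every state satisfying the precondition satisfies the weakest precondition: the implication holds.
Answer: valid


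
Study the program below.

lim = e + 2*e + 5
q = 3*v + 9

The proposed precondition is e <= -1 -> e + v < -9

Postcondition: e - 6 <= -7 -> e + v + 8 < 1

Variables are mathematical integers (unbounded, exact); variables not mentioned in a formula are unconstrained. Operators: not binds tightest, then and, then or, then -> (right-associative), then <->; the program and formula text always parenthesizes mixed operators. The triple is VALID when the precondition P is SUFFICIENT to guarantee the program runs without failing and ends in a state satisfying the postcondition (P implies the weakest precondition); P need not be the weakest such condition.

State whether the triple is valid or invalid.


Working backward. After the program, the postcondition e - 6 <= -7 -> e + v + 8 < 1 must hold; in canonical form it is e <= -1 -> e + v < -7.
Before q := 3*v + 9: e <= -1 -> e + v < -7
Before lim := e + 2*e + 5: e <= -1 -> e + v < -7
The weakest precondition is e <= -1 -> e + v < -7.
Check whether e <= -1 -> e + v < -9 implies it.
Every state satisfying the precondition satisfies the weakest precondition: the implication holds.
Answer: valid


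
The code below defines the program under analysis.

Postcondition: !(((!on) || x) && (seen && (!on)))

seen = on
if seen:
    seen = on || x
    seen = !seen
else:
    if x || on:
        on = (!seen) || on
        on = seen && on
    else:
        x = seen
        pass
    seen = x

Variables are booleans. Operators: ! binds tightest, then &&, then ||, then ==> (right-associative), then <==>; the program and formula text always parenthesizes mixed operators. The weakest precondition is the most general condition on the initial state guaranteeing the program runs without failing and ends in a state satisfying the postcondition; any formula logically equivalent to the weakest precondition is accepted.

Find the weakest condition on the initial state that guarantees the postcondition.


Working backward. After the program, the postcondition !(((!on) || x) && (seen && (!on))) must hold; in canonical form it is !(((!on) || x) && seen && (!on)).
Then branch requires !(((!on) || x) && (!(on || x)) && (!on)); else branch requires ((x || on) ==> (!(((!(seen && ((!seen) || on))) || x) && x && (!(seen && ((!seen) || on)))))) && ((!(x || on)) ==> (!(((!on) || seen) && seen && (!on)))).
Before the if: (seen ==> (!(((!on) || x) && (!(on || x)) && (!on)))) && ((!seen) ==> (((x || on) ==> (!(((!(seen && ((!seen) || on))) || x) && x && (!(seen && ((!seen) || on)))))) && ((!(x || on)) ==> (!(((!on) || seen) && seen && (!on))))))
Before seen := on: (on ==> (!(((!on) || x) && (!(on || x)) && (!on)))) && ((!on) ==> ((x || on) ==> (!(((!on) || x) && x && (!on)))))
Answer: WP = (on ==> (!(((!on) || x) && (!(on || x)) && (!on)))) && ((!on) ==> ((x || on) ==> (!(((!on) || x) && x && (!on)))))


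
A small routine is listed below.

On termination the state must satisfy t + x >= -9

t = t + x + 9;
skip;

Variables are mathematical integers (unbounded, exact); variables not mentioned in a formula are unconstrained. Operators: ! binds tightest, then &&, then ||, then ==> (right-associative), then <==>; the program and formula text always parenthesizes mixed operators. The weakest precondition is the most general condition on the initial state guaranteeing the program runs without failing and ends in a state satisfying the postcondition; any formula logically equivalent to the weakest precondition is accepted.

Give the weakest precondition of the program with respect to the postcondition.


Working backward. After the program, t + x >= -9 must hold.
Before skip: t + x >= -9
Before t := t + x + 9: t + 2*x >= -18
Answer: WP = t + 2*x >= -18


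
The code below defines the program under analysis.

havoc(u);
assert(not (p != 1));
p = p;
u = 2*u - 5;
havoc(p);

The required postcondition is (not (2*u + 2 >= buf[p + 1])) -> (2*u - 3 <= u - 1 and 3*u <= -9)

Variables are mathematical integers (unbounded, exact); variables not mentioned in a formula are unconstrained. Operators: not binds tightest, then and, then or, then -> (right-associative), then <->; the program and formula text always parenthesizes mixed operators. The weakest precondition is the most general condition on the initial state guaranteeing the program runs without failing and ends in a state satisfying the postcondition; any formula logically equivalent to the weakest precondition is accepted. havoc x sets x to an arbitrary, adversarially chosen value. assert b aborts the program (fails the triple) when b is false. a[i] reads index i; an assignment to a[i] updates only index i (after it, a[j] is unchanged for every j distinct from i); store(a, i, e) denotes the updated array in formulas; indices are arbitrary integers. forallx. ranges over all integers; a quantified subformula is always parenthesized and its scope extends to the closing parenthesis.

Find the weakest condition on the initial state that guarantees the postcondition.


Working backward. After the program, the postcondition (not (2*u + 2 >= buf[p + 1])) -> (2*u - 3 <= u - 1 and 3*u <= -9) must hold; in canonical form it is (not (2*u >= buf[p + 1] - 2)) -> (u <= 2 and 3*u <= -9).
Before havoc p: forall p_1. ((not (2*u >= buf[p_1 + 1] - 2)) -> (u <= 2 and 3*u <= -9))
Before u := 2*u - 5: forall p_1. ((not (4*u >= buf[p_1 + 1] + 8)) -> (2*u <= 7 and 6*u <= 6))
Before p := p: forall p_1. ((not (4*u >= buf[p_1 + 1] + 8)) -> (2*u <= 7 and 6*u <= 6))
Before assert not (p != 1): (not (p != 1)) and (forall p_1. ((not (4*u >= buf[p_1 + 1] + 8)) -> (2*u <= 7 and 6*u <= 6)))
Before havoc u: forall u_1. ((not (p != 1)) and (forall p_1. ((not (4*u_1 >= buf[p_1 + 1] + 8)) -> (2*u_1 <= 7 and 6*u_1 <= 6))))
Answer: WP = forall u_1. ((not (p != 1)) and (forall p_1. ((not (4*u_1 >= buf[p_1 + 1] + 8)) -> (2*u_1 <= 7 and 6*u_1 <= 6))))


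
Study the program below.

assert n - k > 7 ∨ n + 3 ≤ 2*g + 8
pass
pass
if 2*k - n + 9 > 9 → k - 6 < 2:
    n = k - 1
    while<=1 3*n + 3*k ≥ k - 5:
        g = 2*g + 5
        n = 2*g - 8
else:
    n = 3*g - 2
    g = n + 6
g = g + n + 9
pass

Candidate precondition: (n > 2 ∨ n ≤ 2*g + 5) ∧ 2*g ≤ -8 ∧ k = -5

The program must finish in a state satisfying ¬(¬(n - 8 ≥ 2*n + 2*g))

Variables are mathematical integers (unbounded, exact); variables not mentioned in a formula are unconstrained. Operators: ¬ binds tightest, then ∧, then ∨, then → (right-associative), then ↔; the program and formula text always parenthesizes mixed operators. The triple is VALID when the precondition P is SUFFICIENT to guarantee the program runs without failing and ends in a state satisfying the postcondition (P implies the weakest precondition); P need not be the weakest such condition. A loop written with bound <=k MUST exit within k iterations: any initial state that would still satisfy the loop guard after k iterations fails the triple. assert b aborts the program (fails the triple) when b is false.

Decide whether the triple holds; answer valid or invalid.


Working backward. After the program, the postcondition ¬(¬(n - 8 ≥ 2*n + 2*g)) must hold; in canonical form it is 2*g + n ≤ -8.
Before skip: 2*g + n ≤ -8
Before g := g + n + 9: 2*g + 3*n ≤ -26
Then branch requires (5*k ≥ -2 → ((¬(12*g + 2*k ≥ -11)) ∧ 16*g ≤ -42)) ∧ ((¬(5*k ≥ -2)) → 2*g + 3*k ≤ -23); else branch requires 15*g ≤ -28.
Before the if: ((2*k > n → k < 8) → ((5*k ≥ -2 → ((¬(12*g + 2*k ≥ -11)) ∧ 16*g ≤ -42)) ∧ ((¬(5*k ≥ -2)) → 2*g + 3*k ≤ -23))) ∧ ((¬(2*k > n → k < 8)) → 15*g ≤ -28)
Before skip: ((2*k > n → k < 8) → ((5*k ≥ -2 → ((¬(12*g + 2*k ≥ -11)) ∧ 16*g ≤ -42)) ∧ ((¬(5*k ≥ -2)) → 2*g + 3*k ≤ -23))) ∧ ((¬(2*k > n → k < 8)) → 15*g ≤ -28)
Before skip: ((2*k > n → k < 8) → ((5*k ≥ -2 → ((¬(12*g + 2*k ≥ -11)) ∧ 16*g ≤ -42)) ∧ ((¬(5*k ≥ -2)) → 2*g + 3*k ≤ -23))) ∧ ((¬(2*k > n → k < 8)) → 15*g ≤ -28)
Before assert n - k > 7 ∨ n + 3 ≤ 2*g + 8: (n > k + 7 ∨ n ≤ 2*g + 5) ∧ ((2*k > n → k < 8) → ((5*k ≥ -2 → ((¬(12*g + 2*k ≥ -11)) ∧ 16*g ≤ -42)) ∧ ((¬(5*k ≥ -2)) → 2*g + 3*k ≤ -23))) ∧ ((¬(2*k > n → k < 8)) → 15*g ≤ -28)
The weakest precondition is (n > k + 7 ∨ n ≤ 2*g + 5) ∧ ((2*k > n → k < 8) → ((5*k ≥ -2 → ((¬(12*g + 2*k ≥ -11)) ∧ 16*g ≤ -42)) ∧ ((¬(5*k ≥ -2)) → 2*g + 3*k ≤ -23))) ∧ ((¬(2*k > n → k < 8)) → 15*g ≤ -28).
Check whether (n > 2 ∨ n ≤ 2*g + 5) ∧ 2*g ≤ -8 ∧ k = -5 implies it.
Every state satisfying the precondition satisfies the weakest precondition: the implication holds.
Answer: valid


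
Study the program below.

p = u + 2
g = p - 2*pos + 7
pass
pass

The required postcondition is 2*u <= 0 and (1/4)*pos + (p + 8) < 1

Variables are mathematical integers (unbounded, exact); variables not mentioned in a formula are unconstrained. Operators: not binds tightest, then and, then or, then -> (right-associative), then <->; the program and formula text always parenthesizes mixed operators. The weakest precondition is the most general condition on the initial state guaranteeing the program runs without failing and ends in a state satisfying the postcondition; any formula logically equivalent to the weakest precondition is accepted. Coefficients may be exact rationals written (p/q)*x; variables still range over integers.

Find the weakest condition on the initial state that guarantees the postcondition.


Working backward. After the program, the postcondition 2*u <= 0 and (1/4)*pos + (p + 8) < 1 must hold; in canonical form it is 2*u <= 0 and p + (1/4)*pos < -7.
Before skip: 2*u <= 0 and p + (1/4)*pos < -7
Before skip: 2*u <= 0 and p + (1/4)*pos < -7
Before g := p - 2*pos + 7: 2*u <= 0 and p + (1/4)*pos < -7
Before p := u + 2: 2*u <= 0 and (1/4)*pos + u < -9
Answer: WP = 2*u <= 0 and (1/4)*pos + u < -9


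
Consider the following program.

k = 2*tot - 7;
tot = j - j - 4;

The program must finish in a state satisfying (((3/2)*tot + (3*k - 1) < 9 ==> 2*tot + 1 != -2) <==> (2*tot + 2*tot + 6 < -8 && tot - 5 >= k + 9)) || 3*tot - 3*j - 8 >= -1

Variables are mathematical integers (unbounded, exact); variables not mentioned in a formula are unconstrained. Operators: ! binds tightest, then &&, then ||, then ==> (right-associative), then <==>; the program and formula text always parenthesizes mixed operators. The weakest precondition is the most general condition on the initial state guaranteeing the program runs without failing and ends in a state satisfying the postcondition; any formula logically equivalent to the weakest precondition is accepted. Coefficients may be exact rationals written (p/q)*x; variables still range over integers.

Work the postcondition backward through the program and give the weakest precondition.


Working backward. After the program, the postcondition (((3/2)*tot + (3*k - 1) < 9 ==> 2*tot + 1 != -2) <==> (2*tot + 2*tot + 6 < -8 && tot - 5 >= k + 9)) || 3*tot - 3*j - 8 >= -1 must hold; in canonical form it is ((3*k + (3/2)*tot < 10 ==> 2*tot != -3) <==> (4*tot < -14 && tot >= k + 14)) || 3*tot >= 3*j + 7.
Before tot := j - j - 4: k <= -18 || 3*j <= -19
Before k := 2*tot - 7: 2*tot <= -11 || 3*j <= -19
Answer: WP = 2*tot <= -11 || 3*j <= -19


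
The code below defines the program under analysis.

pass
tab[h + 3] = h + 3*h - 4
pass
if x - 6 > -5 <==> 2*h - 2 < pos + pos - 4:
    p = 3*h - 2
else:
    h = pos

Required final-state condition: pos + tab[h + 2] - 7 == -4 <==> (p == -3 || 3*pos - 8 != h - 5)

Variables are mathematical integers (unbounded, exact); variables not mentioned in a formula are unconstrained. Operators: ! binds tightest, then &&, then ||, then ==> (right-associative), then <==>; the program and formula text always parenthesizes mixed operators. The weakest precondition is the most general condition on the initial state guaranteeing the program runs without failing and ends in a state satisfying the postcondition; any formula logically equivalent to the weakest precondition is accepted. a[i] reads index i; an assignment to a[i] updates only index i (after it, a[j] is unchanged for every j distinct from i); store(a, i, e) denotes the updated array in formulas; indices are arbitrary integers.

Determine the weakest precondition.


Working backward. After the program, the postcondition pos + tab[h + 2] - 7 == -4 <==> (p == -3 || 3*pos - 8 != h - 5) must hold; in canonical form it is tab[h + 2] + pos == 3 <==> (p == -3 || 3*pos != h + 3).
Then branch requires tab[h + 2] + pos == 3 <==> (3*h == -1 || 3*pos != h + 3); else branch requires tab[pos + 2] + pos == 3 <==> (p == -3 || 2*pos != 3).
Before the if: ((x > 1 <==> 2*h < 2*pos - 2) ==> (tab[h + 2] + pos == 3 <==> (3*h == -1 || 3*pos != h + 3))) && ((!(x > 1 <==> 2*h < 2*pos - 2)) ==> (tab[pos + 2] + pos == 3 <==> (p == -3 || 2*pos != 3)))
Before skip: ((x > 1 <==> 2*h < 2*pos - 2) ==> (tab[h + 2] + pos == 3 <==> (3*h == -1 || 3*pos != h + 3))) && ((!(x > 1 <==> 2*h < 2*pos - 2)) ==> (tab[pos + 2] + pos == 3 <==> (p == -3 || 2*pos != 3)))
Before tab[h + 3] := h + 3*h - 4: ((x > 1 <==> 2*h < 2*pos - 2) ==> (store(tab, h + 3, 4*h - 4)[h + 2] + pos == 3 <==> (3*h == -1 || 3*pos != h + 3))) && ((!(x > 1 <==> 2*h < 2*pos - 2)) ==> (store(tab, h + 3, 4*h - 4)[pos + 2] + pos == 3 <==> (p == -3 || 2*pos != 3)))
Before skip: ((x > 1 <==> 2*h < 2*pos - 2) ==> (store(tab, h + 3, 4*h - 4)[h + 2] + pos == 3 <==> (3*h == -1 || 3*pos != h + 3))) && ((!(x > 1 <==> 2*h < 2*pos - 2)) ==> (store(tab, h + 3, 4*h - 4)[pos + 2] + pos == 3 <==> (p == -3 || 2*pos != 3)))
Answer: WP = ((x > 1 <==> 2*h < 2*pos - 2) ==> (store(tab, h + 3, 4*h - 4)[h + 2] + pos == 3 <==> (3*h == -1 || 3*pos != h + 3))) && ((!(x > 1 <==> 2*h < 2*pos - 2)) ==> (store(tab, h + 3, 4*h - 4)[pos + 2] + pos == 3 <==> (p == -3 || 2*pos != 3)))
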